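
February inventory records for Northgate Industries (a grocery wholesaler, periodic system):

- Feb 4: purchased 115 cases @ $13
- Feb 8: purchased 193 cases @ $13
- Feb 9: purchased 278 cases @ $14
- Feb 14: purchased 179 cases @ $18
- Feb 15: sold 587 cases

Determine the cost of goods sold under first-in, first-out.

Feb 15, 587 sold [FIFO — oldest first]: 115 @ $13 + 193 @ $13 + 278 @ $14 + 1 @ $18 = $7,914
Ending inventory: 178 @ $18 = $3,204

COGS = $7,914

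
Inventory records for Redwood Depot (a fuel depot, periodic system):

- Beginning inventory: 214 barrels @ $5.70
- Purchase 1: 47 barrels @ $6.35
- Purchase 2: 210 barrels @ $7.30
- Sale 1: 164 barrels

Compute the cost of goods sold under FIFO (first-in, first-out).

Sale 1 (164) [FIFO — oldest first]: 164 @ $5.70 = $934.80
Ending inventory: 50 @ $5.70 + 47 @ $6.35 + 210 @ $7.30 = $2,116.45
Check: goods available $3,051.25 = COGS $934.80 + ending $2,116.45

COGS = $934.80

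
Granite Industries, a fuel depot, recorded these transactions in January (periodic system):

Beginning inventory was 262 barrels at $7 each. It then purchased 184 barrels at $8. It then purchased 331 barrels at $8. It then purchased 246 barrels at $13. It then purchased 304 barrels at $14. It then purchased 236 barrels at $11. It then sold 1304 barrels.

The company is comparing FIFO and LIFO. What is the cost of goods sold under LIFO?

COGS = $14,191

FIFO COGS: 262 @ $7 + 184 @ $8 + 331 @ $8 + 246 @ $13 + 281 @ $14 = $13,086
LIFO COGS: 236 @ $11 + 304 @ $14 + 246 @ $13 + 331 @ $8 + 184 @ $8 + 3 @ $7 = $14,191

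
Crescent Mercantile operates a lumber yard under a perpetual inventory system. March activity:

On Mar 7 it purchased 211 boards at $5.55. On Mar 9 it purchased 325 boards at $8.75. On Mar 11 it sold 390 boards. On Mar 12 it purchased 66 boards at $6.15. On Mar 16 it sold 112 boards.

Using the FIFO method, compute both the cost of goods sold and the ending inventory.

COGS = $3,717.30; ending inventory = $703.40

Mar 11, 390 sold [FIFO — oldest first]: 211 @ $5.55 + 179 @ $8.75 = $2,737.30
Mar 16, 112 sold [FIFO — oldest first]: 112 @ $8.75 = $980.00
Total COGS = $2,737.30 + $980.00 = $3,717.30
Ending inventory: 34 @ $8.75 + 66 @ $6.15 = $703.40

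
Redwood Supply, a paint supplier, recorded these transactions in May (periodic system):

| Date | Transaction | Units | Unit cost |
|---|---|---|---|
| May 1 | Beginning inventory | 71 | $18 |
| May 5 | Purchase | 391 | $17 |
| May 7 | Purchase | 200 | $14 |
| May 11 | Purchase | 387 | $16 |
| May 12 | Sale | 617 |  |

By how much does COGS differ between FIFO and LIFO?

$593

FIFO COGS: 71 @ $18 + 391 @ $17 + 155 @ $14 = $10,095
LIFO COGS: 387 @ $16 + 200 @ $14 + 30 @ $17 = $9,502
Difference = |$10,095 − $9,502| = $593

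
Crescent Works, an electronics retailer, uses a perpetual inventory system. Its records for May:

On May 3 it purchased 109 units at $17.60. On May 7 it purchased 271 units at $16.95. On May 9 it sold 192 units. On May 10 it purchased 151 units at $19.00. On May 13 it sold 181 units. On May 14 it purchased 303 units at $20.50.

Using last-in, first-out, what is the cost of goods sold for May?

COGS = $6,631.90

May 9, 192 sold [LIFO — newest first]: 192 @ $16.95 = $3,254.40
May 13, 181 sold [LIFO — newest first]: 151 @ $19.00 + 30 @ $16.95 = $3,377.50
Total COGS = $3,254.40 + $3,377.50 = $6,631.90
Ending inventory: 109 @ $17.60 + 49 @ $16.95 + 303 @ $20.50 = $8,960.45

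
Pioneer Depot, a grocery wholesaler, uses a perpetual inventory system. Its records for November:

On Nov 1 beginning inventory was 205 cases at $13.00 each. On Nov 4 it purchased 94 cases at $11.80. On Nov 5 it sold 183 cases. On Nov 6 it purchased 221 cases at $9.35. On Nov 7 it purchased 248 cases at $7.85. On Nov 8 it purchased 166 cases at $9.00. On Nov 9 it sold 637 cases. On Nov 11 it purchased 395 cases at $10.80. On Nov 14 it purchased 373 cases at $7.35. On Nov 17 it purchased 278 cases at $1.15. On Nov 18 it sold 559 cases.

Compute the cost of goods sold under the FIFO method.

COGS = $13,914.85

Nov 5, 183 sold [FIFO — oldest first]: 183 @ $13.00 = $2,379.00
Nov 9, 637 sold [FIFO — oldest first]: 22 @ $13.00 + 94 @ $11.80 + 221 @ $9.35 + 248 @ $7.85 + 52 @ $9.00 = $5,876.35
Nov 18, 559 sold [FIFO — oldest first]: 114 @ $9.00 + 395 @ $10.80 + 50 @ $7.35 = $5,659.50
Total COGS = $2,379.00 + $5,876.35 + $5,659.50 = $13,914.85
Ending inventory: 323 @ $7.35 + 278 @ $1.15 = $2,693.75
Check: goods available $16,608.60 = COGS $13,914.85 + ending $2,693.75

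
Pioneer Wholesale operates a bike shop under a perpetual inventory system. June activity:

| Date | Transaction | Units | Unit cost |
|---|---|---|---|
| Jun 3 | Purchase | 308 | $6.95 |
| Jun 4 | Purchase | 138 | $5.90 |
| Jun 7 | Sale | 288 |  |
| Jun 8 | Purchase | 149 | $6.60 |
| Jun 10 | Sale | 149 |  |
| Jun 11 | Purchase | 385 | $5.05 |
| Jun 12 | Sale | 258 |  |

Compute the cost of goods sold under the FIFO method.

COGS = $4,443.20

Jun 7, 288 sold [FIFO — oldest first]: 288 @ $6.95 = $2,001.60
Jun 10, 149 sold [FIFO — oldest first]: 20 @ $6.95 + 129 @ $5.90 = $900.10
Jun 12, 258 sold [FIFO — oldest first]: 9 @ $5.90 + 149 @ $6.60 + 100 @ $5.05 = $1,541.50
Total COGS = $2,001.60 + $900.10 + $1,541.50 = $4,443.20
Ending inventory: 285 @ $5.05 = $1,439.25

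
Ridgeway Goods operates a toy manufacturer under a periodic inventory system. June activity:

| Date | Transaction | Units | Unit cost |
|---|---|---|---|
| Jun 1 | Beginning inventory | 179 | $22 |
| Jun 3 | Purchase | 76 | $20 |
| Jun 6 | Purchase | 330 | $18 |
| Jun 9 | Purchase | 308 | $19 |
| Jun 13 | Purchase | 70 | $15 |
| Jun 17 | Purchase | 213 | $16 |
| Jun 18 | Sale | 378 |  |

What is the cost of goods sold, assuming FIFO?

Jun 18, 378 sold [FIFO — oldest first]: 179 @ $22 + 76 @ $20 + 123 @ $18 = $7,672
Ending inventory: 207 @ $18 + 308 @ $19 + 70 @ $15 + 213 @ $16 = $14,036
Check: goods available $21,708 = COGS $7,672 + ending $14,036

COGS = $7,672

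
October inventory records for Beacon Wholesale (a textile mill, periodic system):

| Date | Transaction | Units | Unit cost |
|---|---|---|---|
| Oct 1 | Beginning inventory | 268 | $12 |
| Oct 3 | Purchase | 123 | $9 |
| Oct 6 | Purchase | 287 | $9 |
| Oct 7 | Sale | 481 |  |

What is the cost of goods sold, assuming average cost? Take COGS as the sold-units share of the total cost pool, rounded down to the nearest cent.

Oct 7, sell 481: 481/678 × $6,906.00 → $4,899.38
Ending inventory (cost pool remaining) = $2,006.62
Check: goods available $6,906.00 = COGS $4,899.38 + ending $2,006.62

COGS = $4,899.38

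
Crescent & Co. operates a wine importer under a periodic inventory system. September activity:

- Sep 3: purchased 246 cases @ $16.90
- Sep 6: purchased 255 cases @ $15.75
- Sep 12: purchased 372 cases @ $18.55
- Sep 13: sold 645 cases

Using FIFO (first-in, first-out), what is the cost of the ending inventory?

Sep 13, 645 sold [FIFO — oldest first]: 246 @ $16.90 + 255 @ $15.75 + 144 @ $18.55 = $10,844.85
Ending inventory: 228 @ $18.55 = $4,229.40
Check: goods available $15,074.25 = COGS $10,844.85 + ending $4,229.40

Ending inventory = $4,229.40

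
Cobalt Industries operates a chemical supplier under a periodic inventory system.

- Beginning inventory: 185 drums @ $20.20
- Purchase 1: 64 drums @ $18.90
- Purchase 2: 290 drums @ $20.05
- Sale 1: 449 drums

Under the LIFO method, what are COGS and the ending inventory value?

Sale 1 (449) [LIFO — newest first]: 290 @ $20.05 + 64 @ $18.90 + 95 @ $20.20 = $8,943.10
Ending inventory: 90 @ $20.20 = $1,818.00

COGS = $8,943.10; ending inventory = $1,818.00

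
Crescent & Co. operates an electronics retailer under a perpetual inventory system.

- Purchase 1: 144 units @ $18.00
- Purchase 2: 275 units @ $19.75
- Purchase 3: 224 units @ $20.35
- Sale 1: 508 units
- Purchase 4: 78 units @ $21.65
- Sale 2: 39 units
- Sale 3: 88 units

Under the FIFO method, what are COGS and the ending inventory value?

Sale 1 (508) [FIFO — oldest first]: 144 @ $18.00 + 275 @ $19.75 + 89 @ $20.35 = $9,834.40
Sale 2 (39) [FIFO — oldest first]: 39 @ $20.35 = $793.65
Sale 3 (88) [FIFO — oldest first]: 88 @ $20.35 = $1,790.80
Total COGS = $9,834.40 + $793.65 + $1,790.80 = $12,418.85
Ending inventory: 8 @ $20.35 + 78 @ $21.65 = $1,851.50

COGS = $12,418.85; ending inventory = $1,851.50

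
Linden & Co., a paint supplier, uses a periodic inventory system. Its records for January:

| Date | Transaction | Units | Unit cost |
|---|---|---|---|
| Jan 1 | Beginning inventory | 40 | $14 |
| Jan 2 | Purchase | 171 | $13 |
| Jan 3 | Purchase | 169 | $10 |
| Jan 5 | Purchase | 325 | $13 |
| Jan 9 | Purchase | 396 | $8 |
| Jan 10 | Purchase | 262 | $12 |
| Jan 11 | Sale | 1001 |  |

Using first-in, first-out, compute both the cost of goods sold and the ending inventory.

Jan 11, 1001 sold [FIFO — oldest first]: 40 @ $14 + 171 @ $13 + 169 @ $10 + 325 @ $13 + 296 @ $8 = $11,066
Ending inventory: 100 @ $8 + 262 @ $12 = $3,944
Check: goods available $15,010 = COGS $11,066 + ending $3,944

COGS = $11,066; ending inventory = $3,944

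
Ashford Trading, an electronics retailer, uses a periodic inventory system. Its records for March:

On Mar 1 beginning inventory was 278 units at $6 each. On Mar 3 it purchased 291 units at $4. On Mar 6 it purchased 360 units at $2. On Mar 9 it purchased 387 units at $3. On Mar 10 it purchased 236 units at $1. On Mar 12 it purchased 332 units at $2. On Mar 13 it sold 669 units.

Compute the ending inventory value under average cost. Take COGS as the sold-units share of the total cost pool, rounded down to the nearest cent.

Mar 13, sell 669: 669/1884 × $5,613.00 → $1,993.15
Ending inventory (cost pool remaining) = $3,619.85

Ending inventory = $3,619.85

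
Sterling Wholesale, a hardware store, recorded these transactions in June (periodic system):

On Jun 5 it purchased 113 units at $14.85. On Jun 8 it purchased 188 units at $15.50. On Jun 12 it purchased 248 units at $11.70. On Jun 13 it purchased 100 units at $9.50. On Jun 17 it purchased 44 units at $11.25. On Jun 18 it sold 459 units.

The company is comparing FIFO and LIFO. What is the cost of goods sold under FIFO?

COGS = $6,440.65

FIFO COGS: 113 @ $14.85 + 188 @ $15.50 + 158 @ $11.70 = $6,440.65
LIFO COGS: 44 @ $11.25 + 100 @ $9.50 + 248 @ $11.70 + 67 @ $15.50 = $5,385.10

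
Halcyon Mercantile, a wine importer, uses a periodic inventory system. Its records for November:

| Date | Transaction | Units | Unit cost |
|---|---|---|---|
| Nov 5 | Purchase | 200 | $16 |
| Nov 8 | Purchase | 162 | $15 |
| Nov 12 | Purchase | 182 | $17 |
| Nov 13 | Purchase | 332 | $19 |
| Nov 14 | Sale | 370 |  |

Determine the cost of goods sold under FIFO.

COGS = $5,766

Nov 14, 370 sold [FIFO — oldest first]: 200 @ $16 + 162 @ $15 + 8 @ $17 = $5,766
Ending inventory: 174 @ $17 + 332 @ $19 = $9,266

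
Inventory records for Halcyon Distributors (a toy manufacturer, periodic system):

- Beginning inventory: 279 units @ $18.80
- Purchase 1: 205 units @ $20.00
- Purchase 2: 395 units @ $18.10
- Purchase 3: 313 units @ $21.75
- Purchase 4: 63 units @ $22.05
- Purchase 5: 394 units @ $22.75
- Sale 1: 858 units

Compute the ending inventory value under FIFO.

Sale 1 (858) [FIFO — oldest first]: 279 @ $18.80 + 205 @ $20.00 + 374 @ $18.10 = $16,114.60
Ending inventory: 21 @ $18.10 + 313 @ $21.75 + 63 @ $22.05 + 394 @ $22.75 = $17,540.50
Check: goods available $33,655.10 = COGS $16,114.60 + ending $17,540.50

Ending inventory = $17,540.50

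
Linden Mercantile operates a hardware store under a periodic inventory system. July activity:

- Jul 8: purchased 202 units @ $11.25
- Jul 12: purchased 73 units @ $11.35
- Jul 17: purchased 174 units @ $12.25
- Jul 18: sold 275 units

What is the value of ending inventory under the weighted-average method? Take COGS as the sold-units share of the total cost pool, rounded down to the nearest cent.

Jul 18, sell 275: 275/449 × $5,232.55 → $3,204.79
Ending inventory (cost pool remaining) = $2,027.76
Check: goods available $5,232.55 = COGS $3,204.79 + ending $2,027.76

Ending inventory = $2,027.76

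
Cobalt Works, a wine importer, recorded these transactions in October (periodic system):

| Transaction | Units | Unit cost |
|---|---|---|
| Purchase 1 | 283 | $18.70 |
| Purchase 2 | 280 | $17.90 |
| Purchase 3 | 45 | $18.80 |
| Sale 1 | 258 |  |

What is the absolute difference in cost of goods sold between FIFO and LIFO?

FIFO COGS: 258 @ $18.70 = $4,824.60
LIFO COGS: 45 @ $18.80 + 213 @ $17.90 = $4,658.70
Difference = |$4,824.60 − $4,658.70| = $165.90

$165.90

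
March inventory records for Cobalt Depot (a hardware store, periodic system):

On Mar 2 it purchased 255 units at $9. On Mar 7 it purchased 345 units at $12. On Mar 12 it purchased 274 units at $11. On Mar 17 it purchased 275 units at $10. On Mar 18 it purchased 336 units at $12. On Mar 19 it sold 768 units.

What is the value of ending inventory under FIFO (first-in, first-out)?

Mar 19, 768 sold [FIFO — oldest first]: 255 @ $9 + 345 @ $12 + 168 @ $11 = $8,283
Ending inventory: 106 @ $11 + 275 @ $10 + 336 @ $12 = $7,948

Ending inventory = $7,948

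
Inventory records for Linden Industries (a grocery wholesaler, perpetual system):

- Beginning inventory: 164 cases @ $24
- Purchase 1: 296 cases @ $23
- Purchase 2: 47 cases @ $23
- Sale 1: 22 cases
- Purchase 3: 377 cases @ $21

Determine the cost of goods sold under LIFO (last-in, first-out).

COGS = $506

Sale 1 (22) [LIFO — newest first]: 22 @ $23 = $506
Ending inventory: 164 @ $24 + 296 @ $23 + 25 @ $23 + 377 @ $21 = $19,236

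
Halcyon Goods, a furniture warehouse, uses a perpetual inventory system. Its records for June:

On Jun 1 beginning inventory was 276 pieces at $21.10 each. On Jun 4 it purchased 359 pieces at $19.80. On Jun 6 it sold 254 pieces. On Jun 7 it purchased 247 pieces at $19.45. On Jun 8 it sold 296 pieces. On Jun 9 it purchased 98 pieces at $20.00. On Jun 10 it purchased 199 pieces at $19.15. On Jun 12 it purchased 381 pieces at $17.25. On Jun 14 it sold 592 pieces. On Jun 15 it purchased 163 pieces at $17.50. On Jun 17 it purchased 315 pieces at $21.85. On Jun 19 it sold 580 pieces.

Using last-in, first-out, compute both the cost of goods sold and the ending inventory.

Jun 6, 254 sold [LIFO — newest first]: 254 @ $19.80 = $5,029.20
Jun 8, 296 sold [LIFO — newest first]: 247 @ $19.45 + 49 @ $19.80 = $5,774.35
Jun 14, 592 sold [LIFO — newest first]: 381 @ $17.25 + 199 @ $19.15 + 12 @ $20.00 = $10,623.10
Jun 19, 580 sold [LIFO — newest first]: 315 @ $21.85 + 163 @ $17.50 + 86 @ $20.00 + 16 @ $19.80 = $11,772.05
Total COGS = $5,029.20 + $5,774.35 + $10,623.10 + $11,772.05 = $33,198.70
Ending inventory: 276 @ $21.10 + 40 @ $19.80 = $6,615.60
Check: goods available $39,814.30 = COGS $33,198.70 + ending $6,615.60

COGS = $33,198.70; ending inventory = $6,615.60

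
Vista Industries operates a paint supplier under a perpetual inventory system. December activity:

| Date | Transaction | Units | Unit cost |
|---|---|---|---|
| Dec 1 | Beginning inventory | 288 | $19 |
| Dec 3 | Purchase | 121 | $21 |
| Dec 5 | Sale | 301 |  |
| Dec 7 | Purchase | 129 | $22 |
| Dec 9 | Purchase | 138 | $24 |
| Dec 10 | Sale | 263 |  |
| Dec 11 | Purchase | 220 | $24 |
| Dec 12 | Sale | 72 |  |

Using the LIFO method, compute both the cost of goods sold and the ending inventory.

Dec 5, 301 sold [LIFO — newest first]: 121 @ $21 + 180 @ $19 = $5,961
Dec 10, 263 sold [LIFO — newest first]: 138 @ $24 + 125 @ $22 = $6,062
Dec 12, 72 sold [LIFO — newest first]: 72 @ $24 = $1,728
Total COGS = $5,961 + $6,062 + $1,728 = $13,751
Ending inventory: 108 @ $19 + 4 @ $22 + 148 @ $24 = $5,692

COGS = $13,751; ending inventory = $5,692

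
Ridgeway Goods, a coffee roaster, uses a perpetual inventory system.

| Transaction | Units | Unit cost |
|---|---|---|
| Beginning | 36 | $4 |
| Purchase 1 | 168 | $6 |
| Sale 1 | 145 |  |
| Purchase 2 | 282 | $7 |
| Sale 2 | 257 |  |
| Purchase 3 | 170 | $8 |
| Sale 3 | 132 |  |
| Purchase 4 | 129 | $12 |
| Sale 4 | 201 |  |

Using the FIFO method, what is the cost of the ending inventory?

Ending inventory = $600

Sale 1 (145) [FIFO — oldest first]: 36 @ $4 + 109 @ $6 = $798
Sale 2 (257) [FIFO — oldest first]: 59 @ $6 + 198 @ $7 = $1,740
Sale 3 (132) [FIFO — oldest first]: 84 @ $7 + 48 @ $8 = $972
Sale 4 (201) [FIFO — oldest first]: 122 @ $8 + 79 @ $12 = $1,924
Total COGS = $798 + $1,740 + $972 + $1,924 = $5,434
Ending inventory: 50 @ $12 = $600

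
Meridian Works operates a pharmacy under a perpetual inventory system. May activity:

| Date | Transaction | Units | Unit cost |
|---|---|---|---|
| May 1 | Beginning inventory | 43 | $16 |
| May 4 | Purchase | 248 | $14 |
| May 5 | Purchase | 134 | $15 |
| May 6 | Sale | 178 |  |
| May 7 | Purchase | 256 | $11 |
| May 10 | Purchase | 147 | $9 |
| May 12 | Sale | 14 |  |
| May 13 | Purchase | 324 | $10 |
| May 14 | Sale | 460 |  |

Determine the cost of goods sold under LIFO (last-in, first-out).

May 6, 178 sold [LIFO — newest first]: 134 @ $15 + 44 @ $14 = $2,626
May 12, 14 sold [LIFO — newest first]: 14 @ $9 = $126
May 14, 460 sold [LIFO — newest first]: 324 @ $10 + 133 @ $9 + 3 @ $11 = $4,470
Total COGS = $2,626 + $126 + $4,470 = $7,222
Ending inventory: 43 @ $16 + 204 @ $14 + 253 @ $11 = $6,327
Check: goods available $13,549 = COGS $7,222 + ending $6,327

COGS = $7,222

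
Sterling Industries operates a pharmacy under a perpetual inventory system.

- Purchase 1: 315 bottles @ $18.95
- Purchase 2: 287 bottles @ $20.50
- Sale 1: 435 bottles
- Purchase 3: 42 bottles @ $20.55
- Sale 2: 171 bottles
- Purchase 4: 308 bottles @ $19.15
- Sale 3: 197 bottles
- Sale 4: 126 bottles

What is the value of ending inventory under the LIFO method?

Sale 1 (435) [LIFO — newest first]: 287 @ $20.50 + 148 @ $18.95 = $8,688.10
Sale 2 (171) [LIFO — newest first]: 42 @ $20.55 + 129 @ $18.95 = $3,307.65
Sale 3 (197) [LIFO — newest first]: 197 @ $19.15 = $3,772.55
Sale 4 (126) [LIFO — newest first]: 111 @ $19.15 + 15 @ $18.95 = $2,409.90
Total COGS = $8,688.10 + $3,307.65 + $3,772.55 + $2,409.90 = $18,178.20
Ending inventory: 23 @ $18.95 = $435.85
Check: goods available $18,614.05 = COGS $18,178.20 + ending $435.85

Ending inventory = $435.85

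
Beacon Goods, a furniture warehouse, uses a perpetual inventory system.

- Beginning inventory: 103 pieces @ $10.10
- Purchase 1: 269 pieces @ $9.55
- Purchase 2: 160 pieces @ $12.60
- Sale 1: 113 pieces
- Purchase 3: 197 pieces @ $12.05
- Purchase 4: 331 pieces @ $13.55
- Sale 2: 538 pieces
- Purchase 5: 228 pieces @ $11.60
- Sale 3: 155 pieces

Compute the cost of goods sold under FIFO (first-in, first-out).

Sale 1 (113) [FIFO — oldest first]: 103 @ $10.10 + 10 @ $9.55 = $1,135.80
Sale 2 (538) [FIFO — oldest first]: 259 @ $9.55 + 160 @ $12.60 + 119 @ $12.05 = $5,923.40
Sale 3 (155) [FIFO — oldest first]: 78 @ $12.05 + 77 @ $13.55 = $1,983.25
Total COGS = $1,135.80 + $5,923.40 + $1,983.25 = $9,042.45
Ending inventory: 254 @ $13.55 + 228 @ $11.60 = $6,086.50

COGS = $9,042.45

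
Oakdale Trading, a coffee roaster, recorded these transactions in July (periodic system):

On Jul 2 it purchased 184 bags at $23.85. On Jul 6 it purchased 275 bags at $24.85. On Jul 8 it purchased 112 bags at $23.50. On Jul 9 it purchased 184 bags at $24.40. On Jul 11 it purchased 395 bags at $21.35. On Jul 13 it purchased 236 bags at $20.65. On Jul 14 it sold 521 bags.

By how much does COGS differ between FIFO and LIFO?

$1,721.00

FIFO COGS: 184 @ $23.85 + 275 @ $24.85 + 62 @ $23.50 = $12,679.15
LIFO COGS: 236 @ $20.65 + 285 @ $21.35 = $10,958.15
Difference = |$12,679.15 − $10,958.15| = $1,721.00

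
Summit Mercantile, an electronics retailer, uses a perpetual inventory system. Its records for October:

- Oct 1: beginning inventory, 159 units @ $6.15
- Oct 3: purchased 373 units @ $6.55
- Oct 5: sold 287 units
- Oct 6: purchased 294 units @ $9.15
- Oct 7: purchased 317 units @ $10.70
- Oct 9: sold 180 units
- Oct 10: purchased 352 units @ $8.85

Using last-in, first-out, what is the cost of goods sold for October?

COGS = $3,805.85

Oct 5, 287 sold [LIFO — newest first]: 287 @ $6.55 = $1,879.85
Oct 9, 180 sold [LIFO — newest first]: 180 @ $10.70 = $1,926.00
Total COGS = $1,879.85 + $1,926.00 = $3,805.85
Ending inventory: 159 @ $6.15 + 86 @ $6.55 + 294 @ $9.15 + 137 @ $10.70 + 352 @ $8.85 = $8,812.35
Check: goods available $12,618.20 = COGS $3,805.85 + ending $8,812.35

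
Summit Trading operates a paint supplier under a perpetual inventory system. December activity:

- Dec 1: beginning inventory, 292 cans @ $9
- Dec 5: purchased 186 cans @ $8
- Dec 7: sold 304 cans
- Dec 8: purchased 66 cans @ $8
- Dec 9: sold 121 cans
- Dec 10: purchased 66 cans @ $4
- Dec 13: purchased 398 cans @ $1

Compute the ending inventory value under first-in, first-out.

Dec 7, 304 sold [FIFO — oldest first]: 292 @ $9 + 12 @ $8 = $2,724
Dec 9, 121 sold [FIFO — oldest first]: 121 @ $8 = $968
Total COGS = $2,724 + $968 = $3,692
Ending inventory: 53 @ $8 + 66 @ $8 + 66 @ $4 + 398 @ $1 = $1,614
Check: goods available $5,306 = COGS $3,692 + ending $1,614

Ending inventory = $1,614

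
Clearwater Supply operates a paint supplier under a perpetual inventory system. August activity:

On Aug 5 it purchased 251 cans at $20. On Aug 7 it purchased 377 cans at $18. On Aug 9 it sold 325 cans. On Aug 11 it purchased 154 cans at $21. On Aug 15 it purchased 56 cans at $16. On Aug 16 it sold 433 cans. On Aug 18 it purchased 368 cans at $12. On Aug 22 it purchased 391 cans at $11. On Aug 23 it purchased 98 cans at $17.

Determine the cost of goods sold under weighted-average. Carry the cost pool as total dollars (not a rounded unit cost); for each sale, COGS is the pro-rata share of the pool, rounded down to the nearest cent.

COGS = $14,403.64

After Aug 5: 251 on hand, pool $5,020.00 (≈ $20.0000 each)
After Aug 7: 628 on hand, pool $11,806.00 (≈ $18.7994 each)
Aug 9, sell 325: 325/628 × $11,806.00 → $6,109.79
After Aug 11: 457 on hand, pool $8,930.21 (≈ $19.5409 each)
After Aug 15: 513 on hand, pool $9,826.21 (≈ $19.1544 each)
Aug 16, sell 433: 433/513 × $9,826.21 → $8,293.85
After Aug 18: 448 on hand, pool $5,948.36 (≈ $13.2776 each)
After Aug 22: 839 on hand, pool $10,249.36 (≈ $12.2162 each)
After Aug 23: 937 on hand, pool $11,915.36 (≈ $12.7165 each)
Total COGS = $6,109.79 + $8,293.85 = $14,403.64
Ending inventory (cost pool remaining) = $11,915.36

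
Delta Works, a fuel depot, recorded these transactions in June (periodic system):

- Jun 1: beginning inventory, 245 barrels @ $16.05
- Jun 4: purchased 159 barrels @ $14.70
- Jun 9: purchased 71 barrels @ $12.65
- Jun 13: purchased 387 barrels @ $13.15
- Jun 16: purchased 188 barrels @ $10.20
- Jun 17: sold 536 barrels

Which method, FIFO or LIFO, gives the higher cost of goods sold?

FIFO

FIFO COGS: 245 @ $16.05 + 159 @ $14.70 + 71 @ $12.65 + 61 @ $13.15 = $7,969.85
LIFO COGS: 188 @ $10.20 + 348 @ $13.15 = $6,493.80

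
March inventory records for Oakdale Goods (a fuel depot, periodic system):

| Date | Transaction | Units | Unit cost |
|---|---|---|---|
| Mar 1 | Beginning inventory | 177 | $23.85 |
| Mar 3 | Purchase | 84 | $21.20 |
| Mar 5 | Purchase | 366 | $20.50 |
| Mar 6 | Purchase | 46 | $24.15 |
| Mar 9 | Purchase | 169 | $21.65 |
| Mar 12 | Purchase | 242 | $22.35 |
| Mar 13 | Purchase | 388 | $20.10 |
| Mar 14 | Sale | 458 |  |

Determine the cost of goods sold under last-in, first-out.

Mar 14, 458 sold [LIFO — newest first]: 388 @ $20.10 + 70 @ $22.35 = $9,363.30
Ending inventory: 177 @ $23.85 + 84 @ $21.20 + 366 @ $20.50 + 46 @ $24.15 + 169 @ $21.65 + 172 @ $22.35 = $22,119.20

COGS = $9,363.30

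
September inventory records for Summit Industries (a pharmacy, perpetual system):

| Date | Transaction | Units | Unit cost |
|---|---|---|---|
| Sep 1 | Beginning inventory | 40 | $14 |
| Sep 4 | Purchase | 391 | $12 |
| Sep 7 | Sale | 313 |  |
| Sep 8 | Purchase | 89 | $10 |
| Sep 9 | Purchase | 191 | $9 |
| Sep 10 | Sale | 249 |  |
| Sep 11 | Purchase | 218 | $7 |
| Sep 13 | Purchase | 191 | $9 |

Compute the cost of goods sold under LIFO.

COGS = $6,055

Sep 7, 313 sold [LIFO — newest first]: 313 @ $12 = $3,756
Sep 10, 249 sold [LIFO — newest first]: 191 @ $9 + 58 @ $10 = $2,299
Total COGS = $3,756 + $2,299 = $6,055
Ending inventory: 40 @ $14 + 78 @ $12 + 31 @ $10 + 218 @ $7 + 191 @ $9 = $5,051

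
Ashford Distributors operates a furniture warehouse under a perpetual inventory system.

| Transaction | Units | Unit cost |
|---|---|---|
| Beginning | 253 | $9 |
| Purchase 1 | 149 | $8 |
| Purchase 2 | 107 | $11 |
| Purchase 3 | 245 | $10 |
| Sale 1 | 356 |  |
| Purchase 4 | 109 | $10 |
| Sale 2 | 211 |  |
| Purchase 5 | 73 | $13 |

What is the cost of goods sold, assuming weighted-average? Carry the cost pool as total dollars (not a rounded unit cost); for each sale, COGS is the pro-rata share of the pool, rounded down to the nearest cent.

COGS = $5,362.82

After Beginning: 253 on hand, pool $2,277.00 (≈ $9.0000 each)
After Purchase 1: 402 on hand, pool $3,469.00 (≈ $8.6294 each)
After Purchase 2: 509 on hand, pool $4,646.00 (≈ $9.1277 each)
After Purchase 3: 754 on hand, pool $7,096.00 (≈ $9.4111 each)
Sale 1, sell 356: 356/754 × $7,096.00 → $3,350.36
After Purchase 4: 507 on hand, pool $4,835.64 (≈ $9.5378 each)
Sale 2, sell 211: 211/507 × $4,835.64 → $2,012.46
After Purchase 5: 369 on hand, pool $3,772.18 (≈ $10.2227 each)
Total COGS = $3,350.36 + $2,012.46 = $5,362.82
Ending inventory (cost pool remaining) = $3,772.18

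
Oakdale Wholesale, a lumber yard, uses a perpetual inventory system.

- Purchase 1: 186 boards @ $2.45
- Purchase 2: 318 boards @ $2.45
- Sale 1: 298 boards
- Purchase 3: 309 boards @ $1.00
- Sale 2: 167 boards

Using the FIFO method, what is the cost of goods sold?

COGS = $1,139.25

Sale 1 (298) [FIFO — oldest first]: 186 @ $2.45 + 112 @ $2.45 = $730.10
Sale 2 (167) [FIFO — oldest first]: 167 @ $2.45 = $409.15
Total COGS = $730.10 + $409.15 = $1,139.25
Ending inventory: 39 @ $2.45 + 309 @ $1.00 = $404.55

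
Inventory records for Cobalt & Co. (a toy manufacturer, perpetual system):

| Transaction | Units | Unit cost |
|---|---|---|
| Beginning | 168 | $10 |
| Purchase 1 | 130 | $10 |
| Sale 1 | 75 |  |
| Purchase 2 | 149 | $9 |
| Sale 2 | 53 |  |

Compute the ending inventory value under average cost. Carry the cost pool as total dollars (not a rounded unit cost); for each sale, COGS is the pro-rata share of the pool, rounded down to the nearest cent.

After Beginning: 168 on hand, pool $1,680.00 (≈ $10.0000 each)
After Purchase 1: 298 on hand, pool $2,980.00 (≈ $10.0000 each)
Sale 1, sell 75: 75/298 × $2,980.00 → $750.00
After Purchase 2: 372 on hand, pool $3,571.00 (≈ $9.5995 each)
Sale 2, sell 53: 53/372 × $3,571.00 → $508.77
Total COGS = $750.00 + $508.77 = $1,258.77
Ending inventory (cost pool remaining) = $3,062.23
Check: goods available $4,321.00 = COGS $1,258.77 + ending $3,062.23

Ending inventory = $3,062.23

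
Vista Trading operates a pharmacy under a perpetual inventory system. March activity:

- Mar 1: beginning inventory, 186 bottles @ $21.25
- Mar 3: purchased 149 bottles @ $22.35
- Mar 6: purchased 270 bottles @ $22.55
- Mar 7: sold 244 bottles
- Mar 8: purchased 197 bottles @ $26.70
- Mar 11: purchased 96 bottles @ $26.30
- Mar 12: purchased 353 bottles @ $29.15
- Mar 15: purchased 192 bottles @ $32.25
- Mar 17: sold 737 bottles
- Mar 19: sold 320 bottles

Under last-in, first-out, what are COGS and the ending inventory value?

Mar 7, 244 sold [LIFO — newest first]: 244 @ $22.55 = $5,502.20
Mar 17, 737 sold [LIFO — newest first]: 192 @ $32.25 + 353 @ $29.15 + 96 @ $26.30 + 96 @ $26.70 = $21,569.95
Mar 19, 320 sold [LIFO — newest first]: 101 @ $26.70 + 26 @ $22.55 + 149 @ $22.35 + 44 @ $21.25 = $7,548.15
Total COGS = $5,502.20 + $21,569.95 + $7,548.15 = $34,620.30
Ending inventory: 142 @ $21.25 = $3,017.50
Check: goods available $37,637.80 = COGS $34,620.30 + ending $3,017.50

COGS = $34,620.30; ending inventory = $3,017.50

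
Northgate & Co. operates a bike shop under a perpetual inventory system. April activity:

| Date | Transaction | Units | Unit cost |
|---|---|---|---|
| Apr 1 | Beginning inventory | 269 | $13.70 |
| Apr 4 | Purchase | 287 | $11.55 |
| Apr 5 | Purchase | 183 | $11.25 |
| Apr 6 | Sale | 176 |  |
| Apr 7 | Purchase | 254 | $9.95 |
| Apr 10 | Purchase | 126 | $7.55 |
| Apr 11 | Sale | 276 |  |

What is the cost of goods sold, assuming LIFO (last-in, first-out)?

Apr 6, 176 sold [LIFO — newest first]: 176 @ $11.25 = $1,980.00
Apr 11, 276 sold [LIFO — newest first]: 126 @ $7.55 + 150 @ $9.95 = $2,443.80
Total COGS = $1,980.00 + $2,443.80 = $4,423.80
Ending inventory: 269 @ $13.70 + 287 @ $11.55 + 7 @ $11.25 + 104 @ $9.95 = $8,113.70

COGS = $4,423.80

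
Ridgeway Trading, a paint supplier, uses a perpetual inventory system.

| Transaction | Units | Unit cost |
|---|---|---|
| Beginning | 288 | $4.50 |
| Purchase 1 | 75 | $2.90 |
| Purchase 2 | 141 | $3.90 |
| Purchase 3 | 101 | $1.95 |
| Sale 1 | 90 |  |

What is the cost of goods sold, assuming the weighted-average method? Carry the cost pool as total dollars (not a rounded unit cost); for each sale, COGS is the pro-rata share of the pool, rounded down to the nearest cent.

After Beginning: 288 on hand, pool $1,296.00 (≈ $4.5000 each)
After Purchase 1: 363 on hand, pool $1,513.50 (≈ $4.1694 each)
After Purchase 2: 504 on hand, pool $2,063.40 (≈ $4.0940 each)
After Purchase 3: 605 on hand, pool $2,260.35 (≈ $3.7361 each)
Sale 1, sell 90: 90/605 × $2,260.35 → $336.25
Ending inventory (cost pool remaining) = $1,924.10
Check: goods available $2,260.35 = COGS $336.25 + ending $1,924.10

COGS = $336.25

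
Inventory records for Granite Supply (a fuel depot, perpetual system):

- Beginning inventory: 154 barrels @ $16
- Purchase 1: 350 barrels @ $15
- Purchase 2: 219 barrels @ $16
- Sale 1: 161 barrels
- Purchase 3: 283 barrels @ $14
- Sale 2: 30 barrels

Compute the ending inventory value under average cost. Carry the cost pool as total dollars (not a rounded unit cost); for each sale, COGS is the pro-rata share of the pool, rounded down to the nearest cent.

Ending inventory = $12,231.70

After Beginning: 154 on hand, pool $2,464.00 (≈ $16.0000 each)
After Purchase 1: 504 on hand, pool $7,714.00 (≈ $15.3056 each)
After Purchase 2: 723 on hand, pool $11,218.00 (≈ $15.5159 each)
Sale 1, sell 161: 161/723 × $11,218.00 → $2,498.06
After Purchase 3: 845 on hand, pool $12,681.94 (≈ $15.0082 each)
Sale 2, sell 30: 30/845 × $12,681.94 → $450.24
Total COGS = $2,498.06 + $450.24 = $2,948.30
Ending inventory (cost pool remaining) = $12,231.70
Check: goods available $15,180.00 = COGS $2,948.30 + ending $12,231.70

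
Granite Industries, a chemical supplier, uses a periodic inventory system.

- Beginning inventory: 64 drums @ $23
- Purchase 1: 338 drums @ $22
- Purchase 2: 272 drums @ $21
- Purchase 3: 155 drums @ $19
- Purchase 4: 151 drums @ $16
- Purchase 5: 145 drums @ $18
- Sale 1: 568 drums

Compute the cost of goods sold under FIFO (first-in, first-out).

Sale 1 (568) [FIFO — oldest first]: 64 @ $23 + 338 @ $22 + 166 @ $21 = $12,394
Ending inventory: 106 @ $21 + 155 @ $19 + 151 @ $16 + 145 @ $18 = $10,197

COGS = $12,394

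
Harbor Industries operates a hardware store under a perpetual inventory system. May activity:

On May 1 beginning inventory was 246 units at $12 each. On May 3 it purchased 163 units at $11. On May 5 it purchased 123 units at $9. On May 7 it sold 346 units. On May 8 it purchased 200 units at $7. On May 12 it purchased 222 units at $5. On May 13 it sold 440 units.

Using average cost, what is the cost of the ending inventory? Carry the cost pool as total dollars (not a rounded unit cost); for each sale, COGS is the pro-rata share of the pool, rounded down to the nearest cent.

Ending inventory = $1,258.90

After May 1: 246 on hand, pool $2,952.00 (≈ $12.0000 each)
After May 3: 409 on hand, pool $4,745.00 (≈ $11.6015 each)
After May 5: 532 on hand, pool $5,852.00 (≈ $11.0000 each)
May 7, sell 346: 346/532 × $5,852.00 → $3,806.00
After May 8: 386 on hand, pool $3,446.00 (≈ $8.9275 each)
After May 12: 608 on hand, pool $4,556.00 (≈ $7.4934 each)
May 13, sell 440: 440/608 × $4,556.00 → $3,297.10
Total COGS = $3,806.00 + $3,297.10 = $7,103.10
Ending inventory (cost pool remaining) = $1,258.90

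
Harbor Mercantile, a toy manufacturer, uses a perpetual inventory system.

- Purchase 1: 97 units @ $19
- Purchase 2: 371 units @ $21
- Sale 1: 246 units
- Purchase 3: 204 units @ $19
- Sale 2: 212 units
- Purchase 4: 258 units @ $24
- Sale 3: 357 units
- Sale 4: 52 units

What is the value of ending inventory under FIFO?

Sale 1 (246) [FIFO — oldest first]: 97 @ $19 + 149 @ $21 = $4,972
Sale 2 (212) [FIFO — oldest first]: 212 @ $21 = $4,452
Sale 3 (357) [FIFO — oldest first]: 10 @ $21 + 204 @ $19 + 143 @ $24 = $7,518
Sale 4 (52) [FIFO — oldest first]: 52 @ $24 = $1,248
Total COGS = $4,972 + $4,452 + $7,518 + $1,248 = $18,190
Ending inventory: 63 @ $24 = $1,512

Ending inventory = $1,512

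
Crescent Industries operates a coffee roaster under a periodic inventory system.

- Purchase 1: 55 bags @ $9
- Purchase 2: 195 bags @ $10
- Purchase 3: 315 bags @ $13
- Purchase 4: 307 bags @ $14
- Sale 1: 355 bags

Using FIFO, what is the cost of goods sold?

Sale 1 (355) [FIFO — oldest first]: 55 @ $9 + 195 @ $10 + 105 @ $13 = $3,810
Ending inventory: 210 @ $13 + 307 @ $14 = $7,028

COGS = $3,810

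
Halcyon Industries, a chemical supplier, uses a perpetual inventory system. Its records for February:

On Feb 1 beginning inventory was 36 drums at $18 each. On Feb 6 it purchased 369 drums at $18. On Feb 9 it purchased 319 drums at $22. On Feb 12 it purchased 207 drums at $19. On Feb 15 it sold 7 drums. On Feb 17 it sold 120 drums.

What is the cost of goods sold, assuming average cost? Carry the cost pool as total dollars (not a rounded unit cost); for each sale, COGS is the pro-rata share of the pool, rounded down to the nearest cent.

After Feb 1: 36 on hand, pool $648.00 (≈ $18.0000 each)
After Feb 6: 405 on hand, pool $7,290.00 (≈ $18.0000 each)
After Feb 9: 724 on hand, pool $14,308.00 (≈ $19.7624 each)
After Feb 12: 931 on hand, pool $18,241.00 (≈ $19.5929 each)
Feb 15, sell 7: 7/931 × $18,241.00 → $137.15
Feb 17, sell 120: 120/924 × $18,103.85 → $2,351.14
Total COGS = $137.15 + $2,351.14 = $2,488.29
Ending inventory (cost pool remaining) = $15,752.71

COGS = $2,488.29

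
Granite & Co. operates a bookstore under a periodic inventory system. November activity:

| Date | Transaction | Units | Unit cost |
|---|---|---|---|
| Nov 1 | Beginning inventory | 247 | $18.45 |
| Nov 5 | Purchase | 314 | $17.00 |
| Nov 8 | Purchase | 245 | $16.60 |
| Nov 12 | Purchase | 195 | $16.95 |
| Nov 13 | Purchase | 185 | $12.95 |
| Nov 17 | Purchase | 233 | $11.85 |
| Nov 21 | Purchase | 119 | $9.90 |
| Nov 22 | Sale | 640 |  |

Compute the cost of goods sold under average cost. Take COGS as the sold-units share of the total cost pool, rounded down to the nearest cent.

COGS = $9,821.50

Nov 22, sell 640: 640/1538 × $23,602.30 → $9,821.50
Ending inventory (cost pool remaining) = $13,780.80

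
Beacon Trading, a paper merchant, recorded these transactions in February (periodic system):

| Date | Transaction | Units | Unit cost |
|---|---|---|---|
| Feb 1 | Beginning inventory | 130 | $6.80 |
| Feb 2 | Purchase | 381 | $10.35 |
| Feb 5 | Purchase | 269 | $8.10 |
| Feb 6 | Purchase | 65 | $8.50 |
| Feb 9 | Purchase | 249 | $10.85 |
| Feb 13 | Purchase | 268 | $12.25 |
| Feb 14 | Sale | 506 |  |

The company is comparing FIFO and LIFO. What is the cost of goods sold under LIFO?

FIFO COGS: 130 @ $6.80 + 376 @ $10.35 = $4,775.60
LIFO COGS: 268 @ $12.25 + 238 @ $10.85 = $5,865.30

COGS = $5,865.30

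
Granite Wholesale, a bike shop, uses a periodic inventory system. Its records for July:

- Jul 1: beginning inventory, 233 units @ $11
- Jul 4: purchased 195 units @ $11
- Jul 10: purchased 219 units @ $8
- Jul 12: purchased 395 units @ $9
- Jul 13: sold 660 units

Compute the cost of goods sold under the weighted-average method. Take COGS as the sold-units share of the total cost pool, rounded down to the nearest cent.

Jul 13, sell 660: 660/1042 × $10,015.00 → $6,343.47
Ending inventory (cost pool remaining) = $3,671.53
Check: goods available $10,015.00 = COGS $6,343.47 + ending $3,671.53

COGS = $6,343.47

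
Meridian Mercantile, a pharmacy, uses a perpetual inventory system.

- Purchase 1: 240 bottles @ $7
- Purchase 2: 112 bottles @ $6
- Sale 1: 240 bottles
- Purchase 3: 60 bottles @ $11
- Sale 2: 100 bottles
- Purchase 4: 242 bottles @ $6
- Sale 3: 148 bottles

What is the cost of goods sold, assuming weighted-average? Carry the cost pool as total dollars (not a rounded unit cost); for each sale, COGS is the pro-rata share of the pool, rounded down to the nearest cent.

After Purchase 1: 240 on hand, pool $1,680.00 (≈ $7.0000 each)
After Purchase 2: 352 on hand, pool $2,352.00 (≈ $6.6818 each)
Sale 1, sell 240: 240/352 × $2,352.00 → $1,603.63
After Purchase 3: 172 on hand, pool $1,408.37 (≈ $8.1882 each)
Sale 2, sell 100: 100/172 × $1,408.37 → $818.81
After Purchase 4: 314 on hand, pool $2,041.56 (≈ $6.5018 each)
Sale 3, sell 148: 148/314 × $2,041.56 → $962.26
Total COGS = $1,603.63 + $818.81 + $962.26 = $3,384.70
Ending inventory (cost pool remaining) = $1,079.30
Check: goods available $4,464.00 = COGS $3,384.70 + ending $1,079.30

COGS = $3,384.70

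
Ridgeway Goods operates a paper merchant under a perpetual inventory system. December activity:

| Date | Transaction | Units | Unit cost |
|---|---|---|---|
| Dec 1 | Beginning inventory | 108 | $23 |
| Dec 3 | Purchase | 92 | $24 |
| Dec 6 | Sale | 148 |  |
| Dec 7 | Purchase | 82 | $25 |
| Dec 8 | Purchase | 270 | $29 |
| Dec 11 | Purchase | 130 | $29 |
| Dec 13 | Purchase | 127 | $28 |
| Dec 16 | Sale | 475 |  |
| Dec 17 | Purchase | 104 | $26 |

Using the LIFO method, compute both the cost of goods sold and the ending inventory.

Dec 6, 148 sold [LIFO — newest first]: 92 @ $24 + 56 @ $23 = $3,496
Dec 16, 475 sold [LIFO — newest first]: 127 @ $28 + 130 @ $29 + 218 @ $29 = $13,648
Total COGS = $3,496 + $13,648 = $17,144
Ending inventory: 52 @ $23 + 82 @ $25 + 52 @ $29 + 104 @ $26 = $7,458
Check: goods available $24,602 = COGS $17,144 + ending $7,458

COGS = $17,144; ending inventory = $7,458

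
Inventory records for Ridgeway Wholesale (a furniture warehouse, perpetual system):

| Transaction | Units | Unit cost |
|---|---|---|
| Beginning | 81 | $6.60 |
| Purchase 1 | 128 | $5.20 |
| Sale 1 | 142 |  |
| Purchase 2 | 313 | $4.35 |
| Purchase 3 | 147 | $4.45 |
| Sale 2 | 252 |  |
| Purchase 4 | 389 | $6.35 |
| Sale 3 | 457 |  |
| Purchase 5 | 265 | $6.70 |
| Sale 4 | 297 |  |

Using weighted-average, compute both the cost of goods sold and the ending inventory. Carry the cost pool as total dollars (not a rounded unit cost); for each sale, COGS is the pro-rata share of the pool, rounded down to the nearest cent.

After Beginning: 81 on hand, pool $534.60 (≈ $6.6000 each)
After Purchase 1: 209 on hand, pool $1,200.20 (≈ $5.7426 each)
Sale 1, sell 142: 142/209 × $1,200.20 → $815.44
After Purchase 2: 380 on hand, pool $1,746.31 (≈ $4.5956 each)
After Purchase 3: 527 on hand, pool $2,400.46 (≈ $4.5550 each)
Sale 2, sell 252: 252/527 × $2,400.46 → $1,147.84
After Purchase 4: 664 on hand, pool $3,722.77 (≈ $5.6066 each)
Sale 3, sell 457: 457/664 × $3,722.77 → $2,562.20
After Purchase 5: 472 on hand, pool $2,936.07 (≈ $6.2205 each)
Sale 4, sell 297: 297/472 × $2,936.07 → $1,847.48
Total COGS = $815.44 + $1,147.84 + $2,562.20 + $1,847.48 = $6,372.96
Ending inventory (cost pool remaining) = $1,088.59
Check: goods available $7,461.55 = COGS $6,372.96 + ending $1,088.59

COGS = $6,372.96; ending inventory = $1,088.59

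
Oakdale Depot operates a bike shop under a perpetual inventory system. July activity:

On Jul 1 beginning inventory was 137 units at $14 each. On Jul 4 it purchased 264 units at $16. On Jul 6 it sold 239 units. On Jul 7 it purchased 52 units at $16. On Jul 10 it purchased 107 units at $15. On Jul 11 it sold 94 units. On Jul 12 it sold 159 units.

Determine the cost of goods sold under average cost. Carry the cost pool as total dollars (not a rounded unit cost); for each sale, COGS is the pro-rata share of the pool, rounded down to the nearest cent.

COGS = $7,537.11

After Jul 1: 137 on hand, pool $1,918.00 (≈ $14.0000 each)
After Jul 4: 401 on hand, pool $6,142.00 (≈ $15.3167 each)
Jul 6, sell 239: 239/401 × $6,142.00 → $3,660.69
After Jul 7: 214 on hand, pool $3,313.31 (≈ $15.4828 each)
After Jul 10: 321 on hand, pool $4,918.31 (≈ $15.3218 each)
Jul 11, sell 94: 94/321 × $4,918.31 → $1,440.25
Jul 12, sell 159: 159/227 × $3,478.06 → $2,436.17
Total COGS = $3,660.69 + $1,440.25 + $2,436.17 = $7,537.11
Ending inventory (cost pool remaining) = $1,041.89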